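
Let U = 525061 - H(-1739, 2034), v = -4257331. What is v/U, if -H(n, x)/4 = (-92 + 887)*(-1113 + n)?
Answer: 115063/230927 ≈ 0.49827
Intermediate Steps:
H(n, x) = 3539340 - 3180*n (H(n, x) = -4*(-92 + 887)*(-1113 + n) = -3180*(-1113 + n) = -4*(-884835 + 795*n) = 3539340 - 3180*n)
U = -8544299 (U = 525061 - (3539340 - 3180*(-1739)) = 525061 - (3539340 + 5530020) = 525061 - 1*9069360 = 525061 - 9069360 = -8544299)
v/U = -4257331/(-8544299) = -4257331*(-1/8544299) = 115063/230927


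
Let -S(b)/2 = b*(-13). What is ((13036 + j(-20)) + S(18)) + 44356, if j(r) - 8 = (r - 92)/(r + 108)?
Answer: 636534/11 ≈ 57867.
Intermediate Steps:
S(b) = 26*b (S(b) = -2*b*(-13) = -(-26)*b = 26*b)
j(r) = 8 + (-92 + r)/(108 + r) (j(r) = 8 + (r - 92)/(r + 108) = 8 + (-92 + r)/(108 + r))
((13036 + j(-20)) + S(18)) + 44356 = ((13036 + (772 + 9*(-20))/(108 - 20)) + 26*18) + 44356 = ((13036 + (772 - 180)/88) + 468) + 44356 = ((13036 + (1/88)*592) + 468) + 44356 = ((13036 + 74/11) + 468) + 44356 = (143470/11 + 468) + 44356 = 148618/11 + 44356 = 636534/11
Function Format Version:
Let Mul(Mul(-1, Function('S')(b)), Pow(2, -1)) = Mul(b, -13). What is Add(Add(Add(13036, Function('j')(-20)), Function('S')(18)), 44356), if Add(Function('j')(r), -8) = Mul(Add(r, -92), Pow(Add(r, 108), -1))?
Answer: Rational(636534, 11) ≈ 57867.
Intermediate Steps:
Function('S')(b) = Mul(26, b) (Function('S')(b) = Mul(-2, Mul(b, -13)) = Mul(-2, Mul(-13, b)) = Mul(26, b))
Function('j')(r) = Add(8, Mul(Pow(Add(108, r), -1), Add(-92, r))) (Function('j')(r) = Add(8, Mul(Add(r, -92), Pow(Add(r, 108), -1))) = Add(8, Mul(Add(-92, r), Pow(Add(108, r), -1))) = Add(8, Mul(Pow(Add(108, r), -1), Add(-92, r))))
Add(Add(Add(13036, Function('j')(-20)), Function('S')(18)), 44356) = Add(Add(Add(13036, Mul(Pow(Add(108, -20), -1), Add(772, Mul(9, -20)))), Mul(26, 18)), 44356) = Add(Add(Add(13036, Mul(Pow(88, -1), Add(772, -180))), 468), 44356) = Add(Add(Add(13036, Mul(Rational(1, 88), 592)), 468), 44356) = Add(Add(Add(13036, Rational(74, 11)), 468), 44356) = Add(Add(Rational(143470, 11), 468), 44356) = Add(Rational(148618, 11), 44356) = Rational(636534, 11)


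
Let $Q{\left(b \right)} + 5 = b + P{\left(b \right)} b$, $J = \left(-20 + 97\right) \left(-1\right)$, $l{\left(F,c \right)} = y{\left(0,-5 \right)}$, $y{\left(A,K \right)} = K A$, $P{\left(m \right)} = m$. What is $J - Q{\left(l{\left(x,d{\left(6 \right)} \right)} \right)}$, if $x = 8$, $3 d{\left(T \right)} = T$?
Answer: $-72$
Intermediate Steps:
$d{\left(T \right)} = \frac{T}{3}$
$y{\left(A,K \right)} = A K$
$l{\left(F,c \right)} = 0$ ($l{\left(F,c \right)} = 0 \left(-5\right) = 0$)
$J = -77$ ($J = 77 \left(-1\right) = -77$)
$Q{\left(b \right)} = -5 + b + b^{2}$ ($Q{\left(b \right)} = -5 + \left(b + b b\right) = -5 + \left(b + b^{2}\right) = -5 + b + b^{2}$)
$J - Q{\left(l{\left(x,d{\left(6 \right)} \right)} \right)} = -77 - \left(-5 + 0 + 0^{2}\right) = -77 - \left(-5 + 0 + 0\right) = -77 - -5 = -77 + 5 = -72$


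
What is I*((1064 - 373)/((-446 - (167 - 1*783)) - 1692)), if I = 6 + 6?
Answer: -4146/761 ≈ -5.4481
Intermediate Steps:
I = 12
I*((1064 - 373)/((-446 - (167 - 1*783)) - 1692)) = 12*((1064 - 373)/((-446 - (167 - 1*783)) - 1692)) = 12*(691/((-446 - (167 - 783)) - 1692)) = 12*(691/((-446 - 1*(-616)) - 1692)) = 12*(691/((-446 + 616) - 1692)) = 12*(691/(170 - 1692)) = 12*(691/(-1522)) = 12*(691*(-1/1522)) = 12*(-691/1522) = -4146/761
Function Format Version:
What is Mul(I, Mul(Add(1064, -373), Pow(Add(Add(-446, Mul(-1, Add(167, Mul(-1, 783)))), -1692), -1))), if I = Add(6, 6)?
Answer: Rational(-4146, 761) ≈ -5.4481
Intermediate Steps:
I = 12
Mul(I, Mul(Add(1064, -373), Pow(Add(Add(-446, Mul(-1, Add(167, Mul(-1, 783)))), -1692), -1))) = Mul(12, Mul(Add(1064, -373), Pow(Add(Add(-446, Mul(-1, Add(167, Mul(-1, 783)))), -1692), -1))) = Mul(12, Mul(691, Pow(Add(Add(-446, Mul(-1, Add(167, -783))), -1692), -1))) = Mul(12, Mul(691, Pow(Add(Add(-446, Mul(-1, -616)), -1692), -1))) = Mul(12, Mul(691, Pow(Add(Add(-446, 616), -1692), -1))) = Mul(12, Mul(691, Pow(Add(170, -1692), -1))) = Mul(12, Mul(691, Pow(-1522, -1))) = Mul(12, Mul(691, Rational(-1, 1522))) = Mul(12, Rational(-691, 1522)) = Rational(-4146, 761)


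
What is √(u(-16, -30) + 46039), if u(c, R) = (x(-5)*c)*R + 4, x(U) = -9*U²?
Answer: I*√61957 ≈ 248.91*I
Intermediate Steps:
u(c, R) = 4 - 225*R*c (u(c, R) = ((-9*(-5)²)*c)*R + 4 = ((-9*25)*c)*R + 4 = (-225*c)*R + 4 = -225*R*c + 4 = 4 - 225*R*c)
√(u(-16, -30) + 46039) = √((4 - 225*(-30)*(-16)) + 46039) = √((4 - 108000) + 46039) = √(-107996 + 46039) = √(-61957) = I*√61957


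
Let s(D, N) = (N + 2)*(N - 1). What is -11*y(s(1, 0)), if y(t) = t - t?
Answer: 0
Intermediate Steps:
s(D, N) = (-1 + N)*(2 + N) (s(D, N) = (2 + N)*(-1 + N) = (-1 + N)*(2 + N))
y(t) = 0
-11*y(s(1, 0)) = -11*0 = 0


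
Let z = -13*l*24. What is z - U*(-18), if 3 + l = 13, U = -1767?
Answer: -34926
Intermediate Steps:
l = 10 (l = -3 + 13 = 10)
z = -3120 (z = -13*10*24 = -130*24 = -3120)
z - U*(-18) = -3120 - (-1767)*(-18) = -3120 - 1*31806 = -3120 - 31806 = -34926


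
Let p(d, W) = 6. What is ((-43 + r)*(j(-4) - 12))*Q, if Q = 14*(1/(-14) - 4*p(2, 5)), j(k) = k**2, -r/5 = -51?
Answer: -285776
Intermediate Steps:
r = 255 (r = -5*(-51) = 255)
Q = -337 (Q = 14*(1/(-14) - 4*6) = 14*(-1/14 - 24) = 14*(-337/14) = -337)
((-43 + r)*(j(-4) - 12))*Q = ((-43 + 255)*((-4)**2 - 12))*(-337) = (212*(16 - 12))*(-337) = (212*4)*(-337) = 848*(-337) = -285776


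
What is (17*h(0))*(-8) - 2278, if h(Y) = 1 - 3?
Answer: -2006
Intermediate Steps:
h(Y) = -2
(17*h(0))*(-8) - 2278 = (17*(-2))*(-8) - 2278 = -34*(-8) - 2278 = 272 - 2278 = -2006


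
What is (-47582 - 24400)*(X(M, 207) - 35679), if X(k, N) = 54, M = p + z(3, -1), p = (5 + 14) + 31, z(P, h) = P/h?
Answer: 2564358750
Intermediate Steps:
p = 50 (p = 19 + 31 = 50)
M = 47 (M = 50 + 3/(-1) = 50 + 3*(-1) = 50 - 3 = 47)
(-47582 - 24400)*(X(M, 207) - 35679) = (-47582 - 24400)*(54 - 35679) = -71982*(-35625) = 2564358750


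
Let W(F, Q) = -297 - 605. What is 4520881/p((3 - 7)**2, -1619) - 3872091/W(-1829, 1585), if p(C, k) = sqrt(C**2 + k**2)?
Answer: 3872091/902 + 4520881*sqrt(2621417)/2621417 ≈ 7085.0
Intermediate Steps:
W(F, Q) = -902
4520881/p((3 - 7)**2, -1619) - 3872091/W(-1829, 1585) = 4520881/(sqrt(((3 - 7)**2)**2 + (-1619)**2)) - 3872091/(-902) = 4520881/(sqrt(((-4)**2)**2 + 2621161)) - 3872091*(-1/902) = 4520881/(sqrt(16**2 + 2621161)) + 3872091/902 = 4520881/(sqrt(256 + 2621161)) + 3872091/902 = 4520881/(sqrt(2621417)) + 3872091/902 = 4520881*(sqrt(2621417)/2621417) + 3872091/902 = 4520881*sqrt(2621417)/2621417 + 3872091/902 = 3872091/902 + 4520881*sqrt(2621417)/2621417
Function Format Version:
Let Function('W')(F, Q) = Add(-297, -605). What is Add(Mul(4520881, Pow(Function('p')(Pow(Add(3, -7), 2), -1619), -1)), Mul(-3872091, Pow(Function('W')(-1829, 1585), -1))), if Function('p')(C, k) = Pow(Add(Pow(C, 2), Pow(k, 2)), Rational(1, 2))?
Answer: Add(Rational(3872091, 902), Mul(Rational(4520881, 2621417), Pow(2621417, Rational(1, 2)))) ≈ 7085.0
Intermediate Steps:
Function('W')(F, Q) = -902
Add(Mul(4520881, Pow(Function('p')(Pow(Add(3, -7), 2), -1619), -1)), Mul(-3872091, Pow(Function('W')(-1829, 1585), -1))) = Add(Mul(4520881, Pow(Pow(Add(Pow(Pow(Add(3, -7), 2), 2), Pow(-1619, 2)), Rational(1, 2)), -1)), Mul(-3872091, Pow(-902, -1))) = Add(Mul(4520881, Pow(Pow(Add(Pow(Pow(-4, 2), 2), 2621161), Rational(1, 2)), -1)), Mul(-3872091, Rational(-1, 902))) = Add(Mul(4520881, Pow(Pow(Add(Pow(16, 2), 2621161), Rational(1, 2)), -1)), Rational(3872091, 902)) = Add(Mul(4520881, Pow(Pow(Add(256, 2621161), Rational(1, 2)), -1)), Rational(3872091, 902)) = Add(Mul(4520881, Pow(Pow(2621417, Rational(1, 2)), -1)), Rational(3872091, 902)) = Add(Mul(4520881, Mul(Rational(1, 2621417), Pow(2621417, Rational(1, 2)))), Rational(3872091, 902)) = Add(Mul(Rational(4520881, 2621417), Pow(2621417, Rational(1, 2))), Rational(3872091, 902)) = Add(Rational(3872091, 902), Mul(Rational(4520881, 2621417), Pow(2621417, Rational(1, 2))))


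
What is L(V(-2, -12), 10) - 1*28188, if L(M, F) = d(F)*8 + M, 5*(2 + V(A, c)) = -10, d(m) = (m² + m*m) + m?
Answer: -26512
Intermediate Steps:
d(m) = m + 2*m² (d(m) = (m² + m²) + m = 2*m² + m = m + 2*m²)
V(A, c) = -4 (V(A, c) = -2 + (⅕)*(-10) = -2 - 2 = -4)
L(M, F) = M + 8*F*(1 + 2*F) (L(M, F) = (F*(1 + 2*F))*8 + M = 8*F*(1 + 2*F) + M = M + 8*F*(1 + 2*F))
L(V(-2, -12), 10) - 1*28188 = (-4 + 8*10*(1 + 2*10)) - 1*28188 = (-4 + 8*10*(1 + 20)) - 28188 = (-4 + 8*10*21) - 28188 = (-4 + 1680) - 28188 = 1676 - 28188 = -26512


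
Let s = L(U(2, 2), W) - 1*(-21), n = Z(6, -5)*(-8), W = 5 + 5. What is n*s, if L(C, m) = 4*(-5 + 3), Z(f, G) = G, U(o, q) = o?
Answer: 520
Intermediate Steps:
W = 10
L(C, m) = -8 (L(C, m) = 4*(-2) = -8)
n = 40 (n = -5*(-8) = 40)
s = 13 (s = -8 - 1*(-21) = -8 + 21 = 13)
n*s = 40*13 = 520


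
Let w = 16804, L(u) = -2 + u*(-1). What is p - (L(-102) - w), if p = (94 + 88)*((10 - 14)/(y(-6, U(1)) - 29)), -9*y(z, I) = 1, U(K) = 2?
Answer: 2191500/131 ≈ 16729.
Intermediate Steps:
L(u) = -2 - u
y(z, I) = -⅑ (y(z, I) = -⅑*1 = -⅑)
p = 3276/131 (p = (94 + 88)*((10 - 14)/(-⅑ - 29)) = 182*(-4/(-262/9)) = 182*(-4*(-9/262)) = 182*(18/131) = 3276/131 ≈ 25.008)
p - (L(-102) - w) = 3276/131 - ((-2 - 1*(-102)) - 1*16804) = 3276/131 - ((-2 + 102) - 16804) = 3276/131 - (100 - 16804) = 3276/131 - 1*(-16704) = 3276/131 + 16704 = 2191500/131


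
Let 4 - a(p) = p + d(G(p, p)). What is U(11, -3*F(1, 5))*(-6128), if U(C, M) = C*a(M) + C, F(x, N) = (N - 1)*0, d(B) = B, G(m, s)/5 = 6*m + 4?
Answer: 1011120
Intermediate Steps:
G(m, s) = 20 + 30*m (G(m, s) = 5*(6*m + 4) = 5*(4 + 6*m) = 20 + 30*m)
F(x, N) = 0 (F(x, N) = (-1 + N)*0 = 0)
a(p) = -16 - 31*p (a(p) = 4 - (p + (20 + 30*p)) = 4 - (20 + 31*p) = 4 + (-20 - 31*p) = -16 - 31*p)
U(C, M) = C + C*(-16 - 31*M) (U(C, M) = C*(-16 - 31*M) + C = C + C*(-16 - 31*M))
U(11, -3*F(1, 5))*(-6128) = -1*11*(15 + 31*(-3*0))*(-6128) = -1*11*(15 + 31*0)*(-6128) = -1*11*(15 + 0)*(-6128) = -1*11*15*(-6128) = -165*(-6128) = 1011120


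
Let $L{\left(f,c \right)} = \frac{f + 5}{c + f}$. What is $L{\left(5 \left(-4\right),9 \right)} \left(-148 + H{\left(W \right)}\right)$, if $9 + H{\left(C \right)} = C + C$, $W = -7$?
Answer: $- \frac{2565}{11} \approx -233.18$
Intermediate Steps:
$H{\left(C \right)} = -9 + 2 C$ ($H{\left(C \right)} = -9 + \left(C + C\right) = -9 + 2 C$)
$L{\left(f,c \right)} = \frac{5 + f}{c + f}$
$L{\left(5 \left(-4\right),9 \right)} \left(-148 + H{\left(W \right)}\right) = \frac{5 + 5 \left(-4\right)}{9 + 5 \left(-4\right)} \left(-148 + \left(-9 + 2 \left(-7\right)\right)\right) = \frac{5 - 20}{9 - 20} \left(-148 - 23\right) = \frac{1}{-11} \left(-15\right) \left(-148 - 23\right) = \left(- \frac{1}{11}\right) \left(-15\right) \left(-171\right) = \frac{15}{11} \left(-171\right) = - \frac{2565}{11}$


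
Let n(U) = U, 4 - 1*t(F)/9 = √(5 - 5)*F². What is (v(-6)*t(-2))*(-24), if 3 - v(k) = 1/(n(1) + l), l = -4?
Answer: -2880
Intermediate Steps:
t(F) = 36 (t(F) = 36 - 9*√(5 - 5)*F² = 36 - 9*√0*F² = 36 - 0*F² = 36 - 9*0 = 36 + 0 = 36)
v(k) = 10/3 (v(k) = 3 - 1/(1 - 4) = 3 - 1/(-3) = 3 - 1*(-⅓) = 3 + ⅓ = 10/3)
(v(-6)*t(-2))*(-24) = ((10/3)*36)*(-24) = 120*(-24) = -2880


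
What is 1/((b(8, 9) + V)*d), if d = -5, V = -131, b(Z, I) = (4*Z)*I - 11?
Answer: -1/730 ≈ -0.0013699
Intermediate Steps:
b(Z, I) = -11 + 4*I*Z (b(Z, I) = 4*I*Z - 11 = -11 + 4*I*Z)
1/((b(8, 9) + V)*d) = 1/(((-11 + 4*9*8) - 131)*(-5)) = 1/(((-11 + 288) - 131)*(-5)) = 1/((277 - 131)*(-5)) = 1/(146*(-5)) = 1/(-730) = -1/730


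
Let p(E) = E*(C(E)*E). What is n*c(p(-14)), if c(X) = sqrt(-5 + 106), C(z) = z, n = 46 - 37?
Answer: 9*sqrt(101) ≈ 90.449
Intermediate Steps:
n = 9
p(E) = E**3 (p(E) = E*(E*E) = E*E**2 = E**3)
c(X) = sqrt(101)
n*c(p(-14)) = 9*sqrt(101)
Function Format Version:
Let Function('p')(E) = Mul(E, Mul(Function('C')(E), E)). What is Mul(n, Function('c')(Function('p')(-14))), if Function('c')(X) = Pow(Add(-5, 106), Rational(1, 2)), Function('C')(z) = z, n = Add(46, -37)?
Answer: Mul(9, Pow(101, Rational(1, 2))) ≈ 90.449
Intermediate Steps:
n = 9
Function('p')(E) = Pow(E, 3) (Function('p')(E) = Mul(E, Mul(E, E)) = Mul(E, Pow(E, 2)) = Pow(E, 3))
Function('c')(X) = Pow(101, Rational(1, 2))
Mul(n, Function('c')(Function('p')(-14))) = Mul(9, Pow(101, Rational(1, 2)))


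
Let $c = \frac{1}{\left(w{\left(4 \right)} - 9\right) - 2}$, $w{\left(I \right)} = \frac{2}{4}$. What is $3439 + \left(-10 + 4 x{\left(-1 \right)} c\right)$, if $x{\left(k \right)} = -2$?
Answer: $\frac{72025}{21} \approx 3429.8$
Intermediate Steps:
$w{\left(I \right)} = \frac{1}{2}$ ($w{\left(I \right)} = 2 \cdot \frac{1}{4} = \frac{1}{2}$)
$c = - \frac{2}{21}$ ($c = \frac{1}{\left(\frac{1}{2} - 9\right) - 2} = \frac{1}{- \frac{17}{2} - 2} = \frac{1}{- \frac{21}{2}} = - \frac{2}{21} \approx -0.095238$)
$3439 + \left(-10 + 4 x{\left(-1 \right)} c\right) = 3439 - \left(10 - 4 \left(-2\right) \left(- \frac{2}{21}\right)\right) = 3439 - \frac{194}{21} = \frac{72025}{21}$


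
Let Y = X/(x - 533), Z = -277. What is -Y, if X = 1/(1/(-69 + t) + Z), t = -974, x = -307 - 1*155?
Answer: -1043/287467440 ≈ -3.6282e-6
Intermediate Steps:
x = -462 (x = -307 - 155 = -462)
X = -1043/288912 (X = 1/(1/(-69 - 974) - 277) = 1/(1/(-1043) - 277) = 1/(-1/1043 - 277) = 1/(-288912/1043) = -1043/288912 ≈ -0.0036101)
Y = 1043/287467440 (Y = -1043/288912/(-462 - 533) = -1043/288912/(-995) = -1/995*(-1043/288912) = 1043/287467440 ≈ 3.6282e-6)
-Y = -1*1043/287467440 = -1043/287467440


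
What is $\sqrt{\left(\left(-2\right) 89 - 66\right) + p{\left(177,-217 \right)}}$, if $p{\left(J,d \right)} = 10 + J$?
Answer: $i \sqrt{57} \approx 7.5498 i$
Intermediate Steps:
$\sqrt{\left(\left(-2\right) 89 - 66\right) + p{\left(177,-217 \right)}} = \sqrt{\left(\left(-2\right) 89 - 66\right) + \left(10 + 177\right)} = \sqrt{\left(-178 - 66\right) + 187} = \sqrt{-244 + 187} = \sqrt{-57} = i \sqrt{57}$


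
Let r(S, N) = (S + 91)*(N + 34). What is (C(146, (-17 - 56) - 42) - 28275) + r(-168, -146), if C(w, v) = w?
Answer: -19505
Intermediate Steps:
r(S, N) = (34 + N)*(91 + S) (r(S, N) = (91 + S)*(34 + N) = (34 + N)*(91 + S))
(C(146, (-17 - 56) - 42) - 28275) + r(-168, -146) = (146 - 28275) + (3094 + 34*(-168) + 91*(-146) - 146*(-168)) = -28129 + (3094 - 5712 - 13286 + 24528) = -28129 + 8624 = -19505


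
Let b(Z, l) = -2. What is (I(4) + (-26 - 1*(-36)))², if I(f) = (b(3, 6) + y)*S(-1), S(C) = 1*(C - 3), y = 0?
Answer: 324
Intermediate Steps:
S(C) = -3 + C (S(C) = 1*(-3 + C) = -3 + C)
I(f) = 8 (I(f) = (-2 + 0)*(-3 - 1) = -2*(-4) = 8)
(I(4) + (-26 - 1*(-36)))² = (8 + (-26 - 1*(-36)))² = (8 + (-26 + 36))² = (8 + 10)² = 18² = 324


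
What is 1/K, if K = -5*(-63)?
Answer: 1/315 ≈ 0.0031746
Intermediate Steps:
K = 315
1/K = 1/315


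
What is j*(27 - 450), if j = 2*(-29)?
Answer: 24534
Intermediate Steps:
j = -58
j*(27 - 450) = -58*(27 - 450) = -58*(-423) = 24534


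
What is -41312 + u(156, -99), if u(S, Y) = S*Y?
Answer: -56756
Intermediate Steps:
-41312 + u(156, -99) = -41312 + 156*(-99) = -41312 - 15444 = -56756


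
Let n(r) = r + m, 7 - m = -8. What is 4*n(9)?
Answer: 96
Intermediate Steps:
m = 15 (m = 7 - 1*(-8) = 7 + 8 = 15)
n(r) = 15 + r (n(r) = r + 15 = 15 + r)
4*n(9) = 4*(15 + 9) = 4*24 = 96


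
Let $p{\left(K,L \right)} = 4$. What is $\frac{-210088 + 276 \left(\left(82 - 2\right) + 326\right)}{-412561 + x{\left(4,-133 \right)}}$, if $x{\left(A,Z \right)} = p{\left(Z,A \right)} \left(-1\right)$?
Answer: $\frac{98032}{412565} \approx 0.23762$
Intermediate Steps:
$x{\left(A,Z \right)} = -4$ ($x{\left(A,Z \right)} = 4 \left(-1\right) = -4$)
$\frac{-210088 + 276 \left(\left(82 - 2\right) + 326\right)}{-412561 + x{\left(4,-133 \right)}} = \frac{-210088 + 276 \left(\left(82 - 2\right) + 326\right)}{-412561 - 4} = \frac{-210088 + 276 \left(\left(82 - 2\right) + 326\right)}{-412565} = \left(-210088 + 276 \left(80 + 326\right)\right) \left(- \frac{1}{412565}\right) = \left(-210088 + 276 \cdot 406\right) \left(- \frac{1}{412565}\right) = \left(-210088 + 112056\right) \left(- \frac{1}{412565}\right) = \left(-98032\right) \left(- \frac{1}{412565}\right) = \frac{98032}{412565}$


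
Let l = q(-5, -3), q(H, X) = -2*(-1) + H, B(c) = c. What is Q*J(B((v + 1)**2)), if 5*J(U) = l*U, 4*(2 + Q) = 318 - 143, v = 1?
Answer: -501/5 ≈ -100.20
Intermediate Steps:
Q = 167/4 (Q = -2 + (318 - 143)/4 = -2 + (1/4)*175 = -2 + 175/4 = 167/4 ≈ 41.750)
q(H, X) = 2 + H
l = -3 (l = 2 - 5 = -3)
J(U) = -3*U/5 (J(U) = (-3*U)/5 = -3*U/5)
Q*J(B((v + 1)**2)) = 167*(-3*(1 + 1)**2/5)/4 = 167*(-3/5*2**2)/4 = 167*(-3/5*4)/4 = (167/4)*(-12/5) = -501/5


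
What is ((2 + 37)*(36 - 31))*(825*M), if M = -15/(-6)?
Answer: 804375/2 ≈ 4.0219e+5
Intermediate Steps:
M = 5/2 (M = -15*(-⅙) = 5/2 ≈ 2.5000)
((2 + 37)*(36 - 31))*(825*M) = ((2 + 37)*(36 - 31))*(825*(5/2)) = (39*5)*(4125/2) = 195*(4125/2) = 804375/2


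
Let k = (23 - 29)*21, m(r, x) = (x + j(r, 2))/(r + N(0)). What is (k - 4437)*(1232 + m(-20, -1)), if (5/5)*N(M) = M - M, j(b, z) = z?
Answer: -112427757/20 ≈ -5.6214e+6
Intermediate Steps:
N(M) = 0 (N(M) = M - M = 0)
m(r, x) = (2 + x)/r (m(r, x) = (x + 2)/(r + 0) = (2 + x)/r)
k = -126 (k = -6*21 = -126)
(k - 4437)*(1232 + m(-20, -1)) = (-126 - 4437)*(1232 + (2 - 1)/(-20)) = -4563*(1232 - 1/20*1) = -4563*(1232 - 1/20) = -4563*24639/20 = -112427757/20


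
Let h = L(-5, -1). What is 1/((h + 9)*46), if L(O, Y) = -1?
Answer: 1/368 ≈ 0.0027174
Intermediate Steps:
h = -1
1/((h + 9)*46) = 1/((-1 + 9)*46) = 1/(8*46) = 1/368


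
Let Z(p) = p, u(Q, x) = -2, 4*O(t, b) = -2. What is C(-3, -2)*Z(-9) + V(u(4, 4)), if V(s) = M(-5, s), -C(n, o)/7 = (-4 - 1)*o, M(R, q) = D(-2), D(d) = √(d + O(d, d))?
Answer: 630 + I*√10/2 ≈ 630.0 + 1.5811*I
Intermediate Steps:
O(t, b) = -½ (O(t, b) = (¼)*(-2) = -½)
D(d) = √(-½ + d) (D(d) = √(d - ½) = √(-½ + d))
M(R, q) = I*√10/2 (M(R, q) = √(-2 + 4*(-2))/2 = √(-2 - 8)/2 = √(-10)/2 = (I*√10)/2 = I*√10/2)
C(n, o) = 35*o (C(n, o) = -7*(-4 - 1)*o = -(-35)*o = 35*o)
V(s) = I*√10/2
C(-3, -2)*Z(-9) + V(u(4, 4)) = (35*(-2))*(-9) + I*√10/2 = -70*(-9) + I*√10/2 = 630 + I*√10/2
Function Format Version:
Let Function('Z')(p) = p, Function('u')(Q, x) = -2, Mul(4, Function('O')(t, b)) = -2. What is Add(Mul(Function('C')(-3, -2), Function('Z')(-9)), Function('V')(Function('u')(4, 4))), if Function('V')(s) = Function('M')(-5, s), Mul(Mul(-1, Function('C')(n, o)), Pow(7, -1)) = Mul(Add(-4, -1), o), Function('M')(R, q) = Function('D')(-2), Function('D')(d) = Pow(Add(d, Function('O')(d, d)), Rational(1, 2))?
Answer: Add(630, Mul(Rational(1, 2), I, Pow(10, Rational(1, 2)))) ≈ Add(630.00, Mul(1.5811, I))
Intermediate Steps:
Function('O')(t, b) = Rational(-1, 2) (Function('O')(t, b) = Mul(Rational(1, 4), -2) = Rational(-1, 2))
Function('D')(d) = Pow(Add(Rational(-1, 2), d), Rational(1, 2)) (Function('D')(d) = Pow(Add(d, Rational(-1, 2)), Rational(1, 2)) = Pow(Add(Rational(-1, 2), d), Rational(1, 2)))
Function('M')(R, q) = Mul(Rational(1, 2), I, Pow(10, Rational(1, 2))) (Function('M')(R, q) = Mul(Rational(1, 2), Pow(Add(-2, Mul(4, -2)), Rational(1, 2))) = Mul(Rational(1, 2), Pow(Add(-2, -8), Rational(1, 2))) = Mul(Rational(1, 2), Pow(-10, Rational(1, 2))) = Mul(Rational(1, 2), Mul(I, Pow(10, Rational(1, 2)))) = Mul(Rational(1, 2), I, Pow(10, Rational(1, 2))))
Function('C')(n, o) = Mul(35, o) (Function('C')(n, o) = Mul(-7, Mul(Add(-4, -1), o)) = Mul(-7, Mul(-5, o)) = Mul(35, o))
Function('V')(s) = Mul(Rational(1, 2), I, Pow(10, Rational(1, 2)))
Add(Mul(Function('C')(-3, -2), Function('Z')(-9)), Function('V')(Function('u')(4, 4))) = Add(Mul(Mul(35, -2), -9), Mul(Rational(1, 2), I, Pow(10, Rational(1, 2)))) = Add(Mul(-70, -9), Mul(Rational(1, 2), I, Pow(10, Rational(1, 2)))) = Add(630, Mul(Rational(1, 2), I, Pow(10, Rational(1, 2))))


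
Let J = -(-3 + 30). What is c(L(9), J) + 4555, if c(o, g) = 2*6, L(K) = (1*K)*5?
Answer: 4567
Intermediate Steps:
J = -27 (J = -1*27 = -27)
L(K) = 5*K (L(K) = K*5 = 5*K)
c(o, g) = 12
c(L(9), J) + 4555 = 12 + 4555 = 4567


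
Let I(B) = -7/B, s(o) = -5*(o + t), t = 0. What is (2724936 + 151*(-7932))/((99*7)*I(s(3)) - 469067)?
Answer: -3818010/1171859 ≈ -3.2581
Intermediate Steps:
s(o) = -5*o (s(o) = -5*(o + 0) = -5*o)
(2724936 + 151*(-7932))/((99*7)*I(s(3)) - 469067) = (2724936 + 151*(-7932))/((99*7)*(-7/((-5*3))) - 469067) = (2724936 - 1197732)/(693*(-7/(-15)) - 469067) = 1527204/(693*(-7*(-1/15)) - 469067) = 1527204/(693*(7/15) - 469067) = 1527204/(1617/5 - 469067) = 1527204/(-2343718/5) = 1527204*(-5/2343718) = -3818010/1171859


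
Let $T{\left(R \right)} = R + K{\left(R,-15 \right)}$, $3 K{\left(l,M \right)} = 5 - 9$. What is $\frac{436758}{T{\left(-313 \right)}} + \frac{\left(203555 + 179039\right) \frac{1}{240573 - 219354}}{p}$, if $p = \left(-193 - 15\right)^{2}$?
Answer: $- \frac{601427912664721}{432845871744} \approx -1389.5$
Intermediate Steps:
$K{\left(l,M \right)} = - \frac{4}{3}$ ($K{\left(l,M \right)} = \frac{5 - 9}{3} = \frac{1}{3} \left(-4\right) = - \frac{4}{3}$)
$T{\left(R \right)} = - \frac{4}{3} + R$ ($T{\left(R \right)} = R - \frac{4}{3} = - \frac{4}{3} + R$)
$p = 43264$ ($p = \left(-208\right)^{2} = 43264$)
$\frac{436758}{T{\left(-313 \right)}} + \frac{\left(203555 + 179039\right) \frac{1}{240573 - 219354}}{p} = \frac{436758}{- \frac{4}{3} - 313} + \frac{\left(203555 + 179039\right) \frac{1}{240573 - 219354}}{43264} = \frac{436758}{- \frac{943}{3}} + \frac{382594}{21219} \cdot \frac{1}{43264} = 436758 \left(- \frac{3}{943}\right) + 382594 \cdot \frac{1}{21219} \cdot \frac{1}{43264} = - \frac{1310274}{943} + \frac{382594}{21219} \cdot \frac{1}{43264} = - \frac{1310274}{943} + \frac{191297}{459009408} = - \frac{601427912664721}{432845871744}$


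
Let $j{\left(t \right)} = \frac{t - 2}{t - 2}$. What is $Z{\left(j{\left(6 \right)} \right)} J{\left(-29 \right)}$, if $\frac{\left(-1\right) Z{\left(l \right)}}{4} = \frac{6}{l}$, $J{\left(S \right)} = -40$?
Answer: $960$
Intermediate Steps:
$j{\left(t \right)} = 1$ ($j{\left(t \right)} = \frac{-2 + t}{-2 + t} = 1$)
$Z{\left(l \right)} = - \frac{24}{l}$ ($Z{\left(l \right)} = - 4 \frac{6}{l} = - \frac{24}{l}$)
$Z{\left(j{\left(6 \right)} \right)} J{\left(-29 \right)} = - \frac{24}{1} \left(-40\right) = \left(-24\right) 1 \left(-40\right) = \left(-24\right) \left(-40\right) = 960$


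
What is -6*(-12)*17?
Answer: 1224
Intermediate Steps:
-6*(-12)*17 = 72*17 = 1224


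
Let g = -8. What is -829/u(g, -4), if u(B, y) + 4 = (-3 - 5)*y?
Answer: -829/28 ≈ -29.607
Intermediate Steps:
u(B, y) = -4 - 8*y (u(B, y) = -4 + (-3 - 5)*y = -4 - 8*y)
-829/u(g, -4) = -829/(-4 - 8*(-4)) = -829/(-4 + 32) = -829/28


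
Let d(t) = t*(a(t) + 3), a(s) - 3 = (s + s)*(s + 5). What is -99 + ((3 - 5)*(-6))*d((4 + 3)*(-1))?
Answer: -2955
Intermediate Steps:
a(s) = 3 + 2*s*(5 + s) (a(s) = 3 + (s + s)*(s + 5) = 3 + (2*s)*(5 + s) = 3 + 2*s*(5 + s))
d(t) = t*(6 + 2*t² + 10*t) (d(t) = t*((3 + 2*t² + 10*t) + 3) = t*(6 + 2*t² + 10*t))
-99 + ((3 - 5)*(-6))*d((4 + 3)*(-1)) = -99 + ((3 - 5)*(-6))*(2*((4 + 3)*(-1))*(3 + ((4 + 3)*(-1))² + 5*((4 + 3)*(-1)))) = -99 + (-2*(-6))*(2*(7*(-1))*(3 + (7*(-1))² + 5*(7*(-1)))) = -99 + 12*(2*(-7)*(3 + (-7)² + 5*(-7))) = -99 + 12*(2*(-7)*(3 + 49 - 35)) = -99 + 12*(2*(-7)*17) = -99 + 12*(-238) = -99 - 2856 = -2955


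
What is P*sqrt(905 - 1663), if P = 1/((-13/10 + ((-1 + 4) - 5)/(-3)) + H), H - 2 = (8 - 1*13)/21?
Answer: 70*I*sqrt(758)/79 ≈ 24.395*I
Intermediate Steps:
H = 37/21 (H = 2 + (8 - 1*13)/21 = 2 + (8 - 13)*(1/21) = 2 - 5*1/21 = 2 - 5/21 = 37/21 ≈ 1.7619)
P = 70/79 (P = 1/((-13/10 + ((-1 + 4) - 5)/(-3)) + 37/21) = 1/((-13*1/10 + (3 - 5)*(-1/3)) + 37/21) = 1/((-13/10 - 2*(-1/3)) + 37/21) = 1/((-13/10 + 2/3) + 37/21) = 1/(-19/30 + 37/21) = 1/(79/70) = 70/79 ≈ 0.88608)
P*sqrt(905 - 1663) = 70*sqrt(905 - 1663)/79 = 70*sqrt(-758)/79 = 70*(I*sqrt(758))/79 = 70*I*sqrt(758)/79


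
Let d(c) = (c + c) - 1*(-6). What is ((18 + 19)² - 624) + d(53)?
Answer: 857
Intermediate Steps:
d(c) = 6 + 2*c (d(c) = 2*c + 6 = 6 + 2*c)
((18 + 19)² - 624) + d(53) = ((18 + 19)² - 624) + (6 + 2*53) = (37² - 624) + (6 + 106) = (1369 - 624) + 112 = 745 + 112 = 857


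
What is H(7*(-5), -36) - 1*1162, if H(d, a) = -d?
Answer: -1127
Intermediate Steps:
H(7*(-5), -36) - 1*1162 = -7*(-5) - 1*1162 = -1*(-35) - 1162 = 35 - 1162 = -1127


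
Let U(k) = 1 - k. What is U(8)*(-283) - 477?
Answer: 1504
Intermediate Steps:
U(8)*(-283) - 477 = (1 - 1*8)*(-283) - 477 = (1 - 8)*(-283) - 477 = -7*(-283) - 477 = 1981 - 477 = 1504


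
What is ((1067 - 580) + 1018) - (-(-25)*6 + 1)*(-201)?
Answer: 31856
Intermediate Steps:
((1067 - 580) + 1018) - (-(-25)*6 + 1)*(-201) = (487 + 1018) - (-5*(-30) + 1)*(-201) = 1505 - (150 + 1)*(-201) = 1505 - 151*(-201) = 1505 - 1*(-30351) = 1505 + 30351 = 31856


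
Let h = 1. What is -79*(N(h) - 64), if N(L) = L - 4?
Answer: 5293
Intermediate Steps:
N(L) = -4 + L
-79*(N(h) - 64) = -79*((-4 + 1) - 64) = -79*(-3 - 64) = -79*(-67) = 5293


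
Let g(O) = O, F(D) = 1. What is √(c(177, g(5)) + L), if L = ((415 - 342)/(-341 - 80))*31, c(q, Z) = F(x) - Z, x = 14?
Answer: I*√1661687/421 ≈ 3.0619*I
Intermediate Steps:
c(q, Z) = 1 - Z
L = -2263/421 (L = (73/(-421))*31 = (73*(-1/421))*31 = -73/421*31 = -2263/421 ≈ -5.3753)
√(c(177, g(5)) + L) = √((1 - 1*5) - 2263/421) = √((1 - 5) - 2263/421) = √(-4 - 2263/421) = √(-3947/421) = I*√1661687/421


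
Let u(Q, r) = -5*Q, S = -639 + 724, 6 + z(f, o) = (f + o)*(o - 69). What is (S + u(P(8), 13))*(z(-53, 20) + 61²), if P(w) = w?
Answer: 239940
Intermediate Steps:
z(f, o) = -6 + (-69 + o)*(f + o) (z(f, o) = -6 + (f + o)*(o - 69) = -6 + (f + o)*(-69 + o) = -6 + (-69 + o)*(f + o))
S = 85
(S + u(P(8), 13))*(z(-53, 20) + 61²) = (85 - 5*8)*((-6 + 20² - 69*(-53) - 69*20 - 53*20) + 61²) = (85 - 40)*((-6 + 400 + 3657 - 1380 - 1060) + 3721) = 45*(1611 + 3721) = 45*5332 = 239940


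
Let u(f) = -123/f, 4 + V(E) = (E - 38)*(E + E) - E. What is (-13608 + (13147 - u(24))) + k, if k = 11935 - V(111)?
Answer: -36895/8 ≈ -4611.9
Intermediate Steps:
V(E) = -4 - E + 2*E*(-38 + E) (V(E) = -4 + ((E - 38)*(E + E) - E) = -4 + ((-38 + E)*(2*E) - E) = -4 + (2*E*(-38 + E) - E) = -4 + (-E + 2*E*(-38 + E)) = -4 - E + 2*E*(-38 + E))
k = -4156 (k = 11935 - (-4 - 77*111 + 2*111²) = 11935 - (-4 - 8547 + 2*12321) = 11935 - (-4 - 8547 + 24642) = 11935 - 1*16091 = 11935 - 16091 = -4156)
(-13608 + (13147 - u(24))) + k = (-13608 + (13147 - (-123)/24)) - 4156 = (-13608 + (13147 - 1*(-41/8))) - 4156 = (-13608 + (13147 + 41/8)) - 4156 = (-13608 + 105217/8) - 4156 = -3647/8 - 4156 = -36895/8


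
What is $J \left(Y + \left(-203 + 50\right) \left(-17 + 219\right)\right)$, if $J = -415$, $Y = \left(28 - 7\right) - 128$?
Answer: $12870395$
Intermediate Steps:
$Y = -107$ ($Y = \left(28 - 7\right) - 128 = 21 - 128 = -107$)
$J \left(Y + \left(-203 + 50\right) \left(-17 + 219\right)\right) = - 415 \left(-107 + \left(-203 + 50\right) \left(-17 + 219\right)\right) = - 415 \left(-107 - 30906\right) = \left(-415\right) \left(-31013\right) = 12870395$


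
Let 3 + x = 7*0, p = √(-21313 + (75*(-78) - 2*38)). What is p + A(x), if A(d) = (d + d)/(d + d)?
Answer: 1 + I*√27239 ≈ 1.0 + 165.04*I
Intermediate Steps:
p = I*√27239 (p = √(-21313 + (-5850 - 76)) = √(-21313 - 5926) = √(-27239) = I*√27239 ≈ 165.04*I)
x = -3 (x = -3 + 7*0 = -3 + 0 = -3)
A(d) = 1 (A(d) = (2*d)/((2*d)) = (2*d)*(1/(2*d)) = 1)
p + A(x) = I*√27239 + 1 = 1 + I*√27239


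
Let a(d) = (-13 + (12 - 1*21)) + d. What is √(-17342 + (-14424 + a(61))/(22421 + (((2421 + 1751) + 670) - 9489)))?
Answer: I*√5478854926982/17774 ≈ 131.69*I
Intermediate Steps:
a(d) = -22 + d (a(d) = (-13 + (12 - 21)) + d = (-13 - 9) + d = -22 + d)
√(-17342 + (-14424 + a(61))/(22421 + (((2421 + 1751) + 670) - 9489))) = √(-17342 + (-14424 + (-22 + 61))/(22421 + (((2421 + 1751) + 670) - 9489))) = √(-17342 + (-14424 + 39)/(22421 + ((4172 + 670) - 9489))) = √(-17342 - 14385/(22421 + (4842 - 9489))) = √(-17342 - 14385/(22421 - 4647)) = √(-17342 - 14385/17774) = √(-308251093/17774) = I*√5478854926982/17774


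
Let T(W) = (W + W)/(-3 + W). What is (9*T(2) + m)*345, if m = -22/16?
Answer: -103155/8 ≈ -12894.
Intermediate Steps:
T(W) = 2*W/(-3 + W) (T(W) = (2*W)/(-3 + W) = 2*W/(-3 + W))
m = -11/8 (m = -22*1/16 = -11/8 ≈ -1.3750)
(9*T(2) + m)*345 = (9*(2*2/(-3 + 2)) - 11/8)*345 = (9*(2*2/(-1)) - 11/8)*345 = (9*(2*2*(-1)) - 11/8)*345 = (9*(-4) - 11/8)*345 = (-36 - 11/8)*345 = -299/8*345 = -103155/8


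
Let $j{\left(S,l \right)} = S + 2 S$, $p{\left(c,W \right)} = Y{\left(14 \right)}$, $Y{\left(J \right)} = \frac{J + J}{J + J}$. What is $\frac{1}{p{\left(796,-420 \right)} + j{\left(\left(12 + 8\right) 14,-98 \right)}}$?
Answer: $\frac{1}{841} \approx 0.0011891$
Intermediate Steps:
$Y{\left(J \right)} = 1$ ($Y{\left(J \right)} = \frac{2 J}{2 J} = 2 J \frac{1}{2 J} = 1$)
$p{\left(c,W \right)} = 1$
$j{\left(S,l \right)} = 3 S$
$\frac{1}{p{\left(796,-420 \right)} + j{\left(\left(12 + 8\right) 14,-98 \right)}} = \frac{1}{1 + 3 \left(12 + 8\right) 14} = \frac{1}{1 + 3 \cdot 20 \cdot 14} = \frac{1}{1 + 3 \cdot 280} = \frac{1}{1 + 840} = \frac{1}{841}$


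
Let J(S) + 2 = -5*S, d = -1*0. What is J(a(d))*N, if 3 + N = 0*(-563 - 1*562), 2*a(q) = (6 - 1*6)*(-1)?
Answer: 6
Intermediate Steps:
d = 0
a(q) = 0 (a(q) = ((6 - 1*6)*(-1))/2 = ((6 - 6)*(-1))/2 = (0*(-1))/2 = (½)*0 = 0)
J(S) = -2 - 5*S
N = -3 (N = -3 + 0*(-563 - 1*562) = -3 + 0*(-563 - 562) = -3 + 0*(-1125) = -3 + 0 = -3)
J(a(d))*N = (-2 - 5*0)*(-3) = (-2 + 0)*(-3) = -2*(-3) = 6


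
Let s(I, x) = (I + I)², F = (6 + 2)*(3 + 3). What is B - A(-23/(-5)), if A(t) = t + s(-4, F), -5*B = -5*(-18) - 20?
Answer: -413/5 ≈ -82.600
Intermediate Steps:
F = 48 (F = 8*6 = 48)
s(I, x) = 4*I² (s(I, x) = (2*I)² = 4*I²)
B = -14 (B = -(-5*(-18) - 20)/5 = -(90 - 20)/5 = -⅕*70 = -14)
A(t) = 64 + t (A(t) = t + 4*(-4)² = t + 4*16 = t + 64 = 64 + t)
B - A(-23/(-5)) = -14 - (64 - 23/(-5)) = -14 - (64 - 23*(-⅕)) = -14 - (64 + 23/5) = -14 - 1*343/5 = -14 - 343/5 = -413/5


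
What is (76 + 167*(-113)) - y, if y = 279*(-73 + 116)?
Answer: -30792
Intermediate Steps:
y = 11997 (y = 279*43 = 11997)
(76 + 167*(-113)) - y = (76 + 167*(-113)) - 1*11997 = (76 - 18871) - 11997 = -18795 - 11997 = -30792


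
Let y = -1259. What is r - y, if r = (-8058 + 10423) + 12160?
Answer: 15784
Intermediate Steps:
r = 14525 (r = 2365 + 12160 = 14525)
r - y = 14525 - 1*(-1259) = 14525 + 1259 = 15784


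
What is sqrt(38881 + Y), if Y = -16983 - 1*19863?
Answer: sqrt(2035) ≈ 45.111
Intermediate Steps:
Y = -36846 (Y = -16983 - 19863 = -36846)
sqrt(38881 + Y) = sqrt(38881 - 36846) = sqrt(2035)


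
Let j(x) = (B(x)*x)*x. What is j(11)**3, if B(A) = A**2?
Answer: 3138428376721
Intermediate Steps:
j(x) = x**4 (j(x) = (x**2*x)*x = x**3*x = x**4)
j(11)**3 = (11**4)**3 = 14641**3 = 3138428376721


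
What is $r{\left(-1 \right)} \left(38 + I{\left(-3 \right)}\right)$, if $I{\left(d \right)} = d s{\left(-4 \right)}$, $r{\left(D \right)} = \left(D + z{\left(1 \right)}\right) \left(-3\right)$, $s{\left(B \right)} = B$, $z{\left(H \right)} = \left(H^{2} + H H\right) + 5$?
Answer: $-900$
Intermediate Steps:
$z{\left(H \right)} = 5 + 2 H^{2}$ ($z{\left(H \right)} = \left(H^{2} + H^{2}\right) + 5 = 2 H^{2} + 5 = 5 + 2 H^{2}$)
$r{\left(D \right)} = -21 - 3 D$ ($r{\left(D \right)} = \left(D + \left(5 + 2 \cdot 1^{2}\right)\right) \left(-3\right) = \left(D + \left(5 + 2 \cdot 1\right)\right) \left(-3\right) = \left(D + \left(5 + 2\right)\right) \left(-3\right) = \left(D + 7\right) \left(-3\right) = \left(7 + D\right) \left(-3\right) = -21 - 3 D$)
$I{\left(d \right)} = - 4 d$ ($I{\left(d \right)} = d \left(-4\right) = - 4 d$)
$r{\left(-1 \right)} \left(38 + I{\left(-3 \right)}\right) = \left(-21 - -3\right) \left(38 - -12\right) = \left(-21 + 3\right) \left(38 + 12\right) = \left(-18\right) 50 = -900$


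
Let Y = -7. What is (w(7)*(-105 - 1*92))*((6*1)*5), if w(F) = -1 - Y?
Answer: -35460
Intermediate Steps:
w(F) = 6 (w(F) = -1 - 1*(-7) = -1 + 7 = 6)
(w(7)*(-105 - 1*92))*((6*1)*5) = (6*(-105 - 1*92))*((6*1)*5) = (6*(-105 - 92))*(6*5) = (6*(-197))*30 = -1182*30 = -35460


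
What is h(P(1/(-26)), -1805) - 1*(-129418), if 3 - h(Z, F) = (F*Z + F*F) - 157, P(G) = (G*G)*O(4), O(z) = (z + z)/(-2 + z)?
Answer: -528705738/169 ≈ -3.1284e+6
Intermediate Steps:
O(z) = 2*z/(-2 + z) (O(z) = (2*z)/(-2 + z) = 2*z/(-2 + z))
P(G) = 4*G² (P(G) = (G*G)*(2*4/(-2 + 4)) = G²*(2*4/2) = G²*(2*4*(½)) = G²*4 = 4*G²)
h(Z, F) = 160 - F² - F*Z (h(Z, F) = 3 - ((F*Z + F*F) - 157) = 3 - ((F*Z + F²) - 157) = 3 - ((F² + F*Z) - 157) = 3 - (-157 + F² + F*Z) = 3 + (157 - F² - F*Z) = 160 - F² - F*Z)
h(P(1/(-26)), -1805) - 1*(-129418) = (160 - 1*(-1805)² - 1*(-1805)*4*(1/(-26))²) - 1*(-129418) = (160 - 1*3258025 - 1*(-1805)*4*(-1/26)²) + 129418 = (160 - 3258025 - 1*(-1805)*4*(1/676)) + 129418 = (160 - 3258025 - 1*(-1805)*1/169) + 129418 = (160 - 3258025 + 1805/169) + 129418 = -550577380/169 + 129418 = -528705738/169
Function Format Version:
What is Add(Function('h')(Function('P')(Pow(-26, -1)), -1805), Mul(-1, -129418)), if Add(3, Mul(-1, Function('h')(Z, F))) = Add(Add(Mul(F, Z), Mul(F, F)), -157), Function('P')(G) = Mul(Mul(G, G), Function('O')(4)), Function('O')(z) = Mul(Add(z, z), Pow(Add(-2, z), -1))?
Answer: Rational(-528705738, 169) ≈ -3.1284e+6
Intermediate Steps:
Function('O')(z) = Mul(2, z, Pow(Add(-2, z), -1)) (Function('O')(z) = Mul(Mul(2, z), Pow(Add(-2, z), -1)) = Mul(2, z, Pow(Add(-2, z), -1)))
Function('P')(G) = Mul(4, Pow(G, 2)) (Function('P')(G) = Mul(Mul(G, G), Mul(2, 4, Pow(Add(-2, 4), -1))) = Mul(Pow(G, 2), Mul(2, 4, Pow(2, -1))) = Mul(Pow(G, 2), Mul(2, 4, Rational(1, 2))) = Mul(Pow(G, 2), 4) = Mul(4, Pow(G, 2)))
Function('h')(Z, F) = Add(160, Mul(-1, Pow(F, 2)), Mul(-1, F, Z)) (Function('h')(Z, F) = Add(3, Mul(-1, Add(Add(Mul(F, Z), Mul(F, F)), -157))) = Add(3, Mul(-1, Add(Add(Mul(F, Z), Pow(F, 2)), -157))) = Add(3, Mul(-1, Add(Add(Pow(F, 2), Mul(F, Z)), -157))) = Add(3, Mul(-1, Add(-157, Pow(F, 2), Mul(F, Z)))) = Add(3, Add(157, Mul(-1, Pow(F, 2)), Mul(-1, F, Z))) = Add(160, Mul(-1, Pow(F, 2)), Mul(-1, F, Z)))
Add(Function('h')(Function('P')(Pow(-26, -1)), -1805), Mul(-1, -129418)) = Add(Add(160, Mul(-1, Pow(-1805, 2)), Mul(-1, -1805, Mul(4, Pow(Pow(-26, -1), 2)))), Mul(-1, -129418)) = Add(Add(160, Mul(-1, 3258025), Mul(-1, -1805, Mul(4, Pow(Rational(-1, 26), 2)))), 129418) = Add(Add(160, -3258025, Mul(-1, -1805, Mul(4, Rational(1, 676)))), 129418) = Add(Add(160, -3258025, Mul(-1, -1805, Rational(1, 169))), 129418) = Add(Add(160, -3258025, Rational(1805, 169)), 129418) = Add(Rational(-550577380, 169), 129418) = Rational(-528705738, 169)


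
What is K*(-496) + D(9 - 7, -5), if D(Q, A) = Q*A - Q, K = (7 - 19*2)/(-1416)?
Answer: -4046/177 ≈ -22.859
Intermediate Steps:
K = 31/1416 (K = (7 - 38)*(-1/1416) = -31*(-1/1416) = 31/1416 ≈ 0.021893)
D(Q, A) = -Q + A*Q (D(Q, A) = A*Q - Q = -Q + A*Q)
K*(-496) + D(9 - 7, -5) = (31/1416)*(-496) + (9 - 7)*(-1 - 5) = -1922/177 + 2*(-6) = -1922/177 - 12 = -4046/177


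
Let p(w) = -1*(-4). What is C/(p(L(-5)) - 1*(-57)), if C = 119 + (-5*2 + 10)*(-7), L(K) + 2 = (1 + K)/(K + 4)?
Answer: 119/61 ≈ 1.9508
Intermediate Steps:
L(K) = -2 + (1 + K)/(4 + K) (L(K) = -2 + (1 + K)/(K + 4) = -2 + (1 + K)/(4 + K))
p(w) = 4
C = 119 (C = 119 + (-10 + 10)*(-7) = 119 + 0*(-7) = 119 + 0 = 119)
C/(p(L(-5)) - 1*(-57)) = 119/(4 - 1*(-57)) = 119/(4 + 57) = 119/61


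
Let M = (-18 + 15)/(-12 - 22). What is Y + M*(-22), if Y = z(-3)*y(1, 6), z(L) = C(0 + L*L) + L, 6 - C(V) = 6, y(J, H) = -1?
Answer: 18/17 ≈ 1.0588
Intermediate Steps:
C(V) = 0 (C(V) = 6 - 1*6 = 6 - 6 = 0)
M = 3/34 (M = -3/(-34) = -3*(-1/34) = 3/34 ≈ 0.088235)
z(L) = L (z(L) = 0 + L = L)
Y = 3 (Y = -3*(-1) = 3)
Y + M*(-22) = 3 + (3/34)*(-22) = 3 - 33/17 = 18/17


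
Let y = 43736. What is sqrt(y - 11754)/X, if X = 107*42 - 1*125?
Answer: sqrt(31982)/4369 ≈ 0.040933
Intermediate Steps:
X = 4369 (X = 4494 - 125 = 4369)
sqrt(y - 11754)/X = sqrt(43736 - 11754)/4369 = sqrt(31982)*(1/4369) = sqrt(31982)/4369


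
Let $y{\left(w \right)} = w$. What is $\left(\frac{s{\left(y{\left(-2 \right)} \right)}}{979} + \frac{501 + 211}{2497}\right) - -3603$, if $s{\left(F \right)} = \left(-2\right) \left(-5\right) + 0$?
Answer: $\frac{800771137}{222233} \approx 3603.3$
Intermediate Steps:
$s{\left(F \right)} = 10$ ($s{\left(F \right)} = 10 + 0 = 10$)
$\left(\frac{s{\left(y{\left(-2 \right)} \right)}}{979} + \frac{501 + 211}{2497}\right) - -3603 = \left(\frac{10}{979} + \frac{501 + 211}{2497}\right) - -3603 = \left(10 \cdot \frac{1}{979} + 712 \cdot \frac{1}{2497}\right) + 3603 = \left(\frac{10}{979} + \frac{712}{2497}\right) + 3603 = \frac{65638}{222233} + 3603 = \frac{800771137}{222233}$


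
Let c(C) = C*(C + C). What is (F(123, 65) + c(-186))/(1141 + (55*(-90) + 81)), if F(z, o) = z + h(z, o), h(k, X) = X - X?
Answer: -69315/3728 ≈ -18.593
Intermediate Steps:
h(k, X) = 0
c(C) = 2*C**2 (c(C) = C*(2*C) = 2*C**2)
F(z, o) = z (F(z, o) = z + 0 = z)
(F(123, 65) + c(-186))/(1141 + (55*(-90) + 81)) = (123 + 2*(-186)**2)/(1141 + (55*(-90) + 81)) = (123 + 2*34596)/(1141 + (-4950 + 81)) = (123 + 69192)/(1141 - 4869) = 69315/(-3728) = 69315*(-1/3728) = -69315/3728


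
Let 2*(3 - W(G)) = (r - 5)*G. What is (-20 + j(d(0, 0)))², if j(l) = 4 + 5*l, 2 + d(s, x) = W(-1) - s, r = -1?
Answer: 676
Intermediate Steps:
W(G) = 3 + 3*G (W(G) = 3 - (-1 - 5)*G/2 = 3 - (-3)*G = 3 + 3*G)
d(s, x) = -2 - s (d(s, x) = -2 + ((3 + 3*(-1)) - s) = -2 + ((3 - 3) - s) = -2 + (0 - s) = -2 - s)
(-20 + j(d(0, 0)))² = (-20 + (4 + 5*(-2 - 1*0)))² = (-20 + (4 + 5*(-2 + 0)))² = (-20 + (4 + 5*(-2)))² = (-20 + (4 - 10))² = (-20 - 6)² = (-26)² = 676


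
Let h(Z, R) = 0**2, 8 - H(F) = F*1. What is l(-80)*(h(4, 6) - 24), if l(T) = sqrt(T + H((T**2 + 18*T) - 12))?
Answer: -48*I*sqrt(1255) ≈ -1700.4*I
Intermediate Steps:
H(F) = 8 - F
l(T) = sqrt(20 - T**2 - 17*T) (l(T) = sqrt(T + (8 - ((T**2 + 18*T) - 12))) = sqrt(T + (8 - (-12 + T**2 + 18*T))) = sqrt(T + (8 + (12 - T**2 - 18*T))) = sqrt(T + (20 - T**2 - 18*T)) = sqrt(20 - T**2 - 17*T))
h(Z, R) = 0
l(-80)*(h(4, 6) - 24) = sqrt(20 - 1*(-80)**2 - 17*(-80))*(0 - 24) = sqrt(20 - 1*6400 + 1360)*(-24) = sqrt(20 - 6400 + 1360)*(-24) = sqrt(-5020)*(-24) = (2*I*sqrt(1255))*(-24) = -48*I*sqrt(1255)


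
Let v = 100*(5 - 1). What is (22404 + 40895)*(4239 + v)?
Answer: 293644061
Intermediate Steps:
v = 400 (v = 100*4 = 400)
(22404 + 40895)*(4239 + v) = (22404 + 40895)*(4239 + 400) = 63299*4639 = 293644061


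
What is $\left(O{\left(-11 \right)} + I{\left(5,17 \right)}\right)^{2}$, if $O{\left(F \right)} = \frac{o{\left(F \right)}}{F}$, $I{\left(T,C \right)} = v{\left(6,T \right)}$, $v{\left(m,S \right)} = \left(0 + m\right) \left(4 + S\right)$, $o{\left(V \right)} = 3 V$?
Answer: $3249$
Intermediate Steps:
$v{\left(m,S \right)} = m \left(4 + S\right)$
$I{\left(T,C \right)} = 24 + 6 T$ ($I{\left(T,C \right)} = 6 \left(4 + T\right) = 24 + 6 T$)
$O{\left(F \right)} = 3$ ($O{\left(F \right)} = \frac{3 F}{F} = 3$)
$\left(O{\left(-11 \right)} + I{\left(5,17 \right)}\right)^{2} = \left(3 + \left(24 + 6 \cdot 5\right)\right)^{2} = \left(3 + \left(24 + 30\right)\right)^{2} = \left(3 + 54\right)^{2} = 57^{2} = 3249$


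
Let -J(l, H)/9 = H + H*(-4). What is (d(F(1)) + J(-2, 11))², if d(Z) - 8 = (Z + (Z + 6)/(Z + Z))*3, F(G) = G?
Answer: 405769/4 ≈ 1.0144e+5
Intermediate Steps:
J(l, H) = 27*H (J(l, H) = -9*(H + H*(-4)) = -9*(H - 4*H) = -(-27)*H = 27*H)
d(Z) = 8 + 3*Z + 3*(6 + Z)/(2*Z) (d(Z) = 8 + (Z + (Z + 6)/(Z + Z))*3 = 8 + (Z + (6 + Z)/((2*Z)))*3 = 8 + (Z + (6 + Z)*(1/(2*Z)))*3 = 8 + (Z + (6 + Z)/(2*Z))*3 = 8 + (3*Z + 3*(6 + Z)/(2*Z)) = 8 + 3*Z + 3*(6 + Z)/(2*Z))
(d(F(1)) + J(-2, 11))² = ((19/2 + 3*1 + 9/1) + 27*11)² = ((19/2 + 3 + 9*1) + 297)² = ((19/2 + 3 + 9) + 297)² = (43/2 + 297)² = (637/2)² = 405769/4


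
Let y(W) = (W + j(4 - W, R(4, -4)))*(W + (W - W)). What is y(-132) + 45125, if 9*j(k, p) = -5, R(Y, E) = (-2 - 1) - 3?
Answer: 187867/3 ≈ 62622.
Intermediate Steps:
R(Y, E) = -6 (R(Y, E) = -3 - 3 = -6)
j(k, p) = -5/9 (j(k, p) = (⅑)*(-5) = -5/9)
y(W) = W*(-5/9 + W) (y(W) = (W - 5/9)*(W + (W - W)) = (-5/9 + W)*(W + 0) = (-5/9 + W)*W = W*(-5/9 + W))
y(-132) + 45125 = (⅑)*(-132)*(-5 + 9*(-132)) + 45125 = (⅑)*(-132)*(-5 - 1188) + 45125 = (⅑)*(-132)*(-1193) + 45125 = 52492/3 + 45125 = 187867/3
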